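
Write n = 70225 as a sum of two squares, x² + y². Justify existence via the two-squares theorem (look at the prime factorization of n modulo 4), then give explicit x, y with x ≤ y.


Step 1: Factor n = 70225 = 5^2 · 53^2.
Step 2: Check the mod-4 condition on each prime factor: 5 ≡ 1 (mod 4), exponent 2; 53 ≡ 1 (mod 4), exponent 2.
All primes ≡ 3 (mod 4) appear to even exponent (or don't appear), so by the two-squares theorem n IS expressible as a sum of two squares.
Step 3: Build a representation. Group n = k² · m with k = 5 and m = 53 · 53 = 2809 (a product of primes ≡ 1 (mod 4)); a representation of m scales to one of n via (k·x)² + (k·y)² = k²(x² + y²). Each prime p ≡ 1 (mod 4) is itself a sum of two squares; find a² by testing p − a² for a perfect square:
  53: 53 − 1² = 52, 53 − 2² = 49 = 7² ⇒ 53 = 2² + 7².
  Combine using the Brahmagupta–Fibonacci identity (a² + b²)(c² + d²) = (ac − bd)² + (ad + bc)² = (ac + bd)² + (ad − bc)²:
  53 · 53 = 2809: from (2² + 7²)(2² + 7²), take (2·2 − 7·7, 2·7 + 7·2) = (4 − 49, 14 + 14) = (-45, 28); dropping signs (only squares matter) gives (45, 28); check 45² + 28² = 2025 + 784 = 2809 ✓.
  Scale by k = 5: (5·45, 5·28) = (225, 140).
Step 4: Order so x ≤ y and verify: 140² + 225² = 19600 + 50625 = 70225 = n. ✓

n = 70225 = 140² + 225² (one valid representation with x ≤ y).


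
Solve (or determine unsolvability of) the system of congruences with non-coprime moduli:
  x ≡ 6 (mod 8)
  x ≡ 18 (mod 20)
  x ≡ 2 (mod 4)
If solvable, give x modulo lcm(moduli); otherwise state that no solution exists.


Moduli 8, 20, 4 are not pairwise coprime, so CRT works modulo lcm(m_i) when all pairwise compatibility conditions hold.
Pairwise compatibility: gcd(m_i, m_j) must divide a_i - a_j for every pair.
Merge one congruence at a time:
  Start: x ≡ 6 (mod 8).
  Combine with x ≡ 18 (mod 20): gcd(8, 20) = 4; 18 - 6 = 12, which IS divisible by 4, so compatible.
    Write x = 6 + 8·t and substitute into x ≡ 18 (mod 20): 8·t ≡ 18 − 6 = 12 (mod 20).
    Divide the congruence (and modulus) by g = 4: 2·t ≡ 3 (mod 5).
    The inverse of 2 mod 5 is 3 (since 2·3 = 6 = 1·5 + 1), so t ≡ 3·3 = 9 ≡ 4 (mod 5).
    Then x = 6 + 8·4 = 38, valid modulo lcm(8, 20) = 40: x ≡ 38 (mod 40).
  Combine with x ≡ 2 (mod 4): gcd(40, 4) = 4; 2 - 38 = -36, which IS divisible by 4, so compatible.
    Write x = 38 + 40·t and substitute into x ≡ 2 (mod 4): 40·t ≡ 2 − 38 = -36 (mod 4).
    Divide the congruence (and modulus) by g = 4: 10·t ≡ -9 (mod 1).
    Modulo 1 every t works; take t = 0.
    Then x = 38 + 40·0 = 38, valid modulo lcm(40, 4) = 40: x ≡ 38 (mod 40).
Verify: 38 mod 8 = 6, 38 mod 20 = 18, 38 mod 4 = 2.

x ≡ 38 (mod 40).


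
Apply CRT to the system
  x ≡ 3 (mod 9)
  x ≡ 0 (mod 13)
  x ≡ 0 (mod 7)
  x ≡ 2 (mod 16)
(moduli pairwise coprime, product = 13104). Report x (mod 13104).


Product of moduli M = 9 · 13 · 7 · 16 = 13104.
Merge one congruence at a time:
  Start: x ≡ 3 (mod 9).
  Combine with x ≡ 0 (mod 13); new modulus lcm = 117.
    Write x = 3 + 9·t and substitute into x ≡ 0 (mod 13): 9·t ≡ 0 − 3 = -3 (mod 13).
    Reduce coefficients mod 13: 9·t ≡ 10 (mod 13).
    The inverse of 9 mod 13 is 3 (since 9·3 = 27 = 2·13 + 1), so t ≡ 3·10 = 30 ≡ 4 (mod 13).
    Then x = 3 + 9·4 = 39, valid modulo lcm(9, 13) = 117: x ≡ 39 (mod 117).
  Combine with x ≡ 0 (mod 7); new modulus lcm = 819.
    Write x = 39 + 117·t and substitute into x ≡ 0 (mod 7): 117·t ≡ 0 − 39 = -39 (mod 7).
    Reduce coefficients mod 7: 5·t ≡ 3 (mod 7).
    The inverse of 5 mod 7 is 3 (since 5·3 = 15 = 2·7 + 1), so t ≡ 3·3 = 9 ≡ 2 (mod 7).
    Then x = 39 + 117·2 = 273, valid modulo lcm(117, 7) = 819: x ≡ 273 (mod 819).
  Combine with x ≡ 2 (mod 16); new modulus lcm = 13104.
    Write x = 273 + 819·t and substitute into x ≡ 2 (mod 16): 819·t ≡ 2 − 273 = -271 (mod 16).
    Reduce coefficients mod 16: 3·t ≡ 1 (mod 16).
    The inverse of 3 mod 16 is 11 (since 3·11 = 33 = 2·16 + 1), so t ≡ 11·1 = 11 ≡ 11 (mod 16).
    Then x = 273 + 819·11 = 9282, valid modulo lcm(819, 16) = 13104: x ≡ 9282 (mod 13104).
Verify against each original: 9282 mod 9 = 3, 9282 mod 13 = 0, 9282 mod 7 = 0, 9282 mod 16 = 2.

x ≡ 9282 (mod 13104).


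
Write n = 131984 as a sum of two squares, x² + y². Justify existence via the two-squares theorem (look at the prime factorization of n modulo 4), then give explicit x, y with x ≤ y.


Step 1: Factor n = 131984 = 2^4 · 73 · 113.
Step 2: Check the mod-4 condition on each prime factor: 2 = 2 (special); 73 ≡ 1 (mod 4), exponent 1; 113 ≡ 1 (mod 4), exponent 1.
All primes ≡ 3 (mod 4) appear to even exponent (or don't appear), so by the two-squares theorem n IS expressible as a sum of two squares.
Step 3: Build a representation. Group n = k² · m with k = 4 and m = 73 · 113 = 8249 (a product of primes ≡ 1 (mod 4)); a representation of m scales to one of n via (k·x)² + (k·y)² = k²(x² + y²). Each prime p ≡ 1 (mod 4) is itself a sum of two squares; find a² by testing p − a² for a perfect square:
  73: 73 − 1² = 72, 73 − 2² = 69, 73 − 3² = 64 = 8² ⇒ 73 = 3² + 8².
  113: 113 − 1² = 112, 113 − 2² = 109, 113 − 3² = 104, 113 − 4² = 97, 113 − 5² = 88, 113 − 6² = 77, 113 − 7² = 64 = 8² ⇒ 113 = 7² + 8².
  Combine using the Brahmagupta–Fibonacci identity (a² + b²)(c² + d²) = (ac − bd)² + (ad + bc)² = (ac + bd)² + (ad − bc)²:
  73 · 113 = 8249: from (3² + 8²)(7² + 8²), take (3·7 − 8·8, 3·8 + 8·7) = (21 − 64, 24 + 56) = (-43, 80); dropping signs (only squares matter) gives (43, 80); check 43² + 80² = 1849 + 6400 = 8249 ✓.
  Scale by k = 4: (4·43, 4·80) = (172, 320).
Step 4: Order so x ≤ y and verify: 172² + 320² = 29584 + 102400 = 131984 = n. ✓

n = 131984 = 172² + 320² (one valid representation with x ≤ y).


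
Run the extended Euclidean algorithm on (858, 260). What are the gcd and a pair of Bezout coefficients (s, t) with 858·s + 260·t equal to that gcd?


Euclidean algorithm on (858, 260) — divide until remainder is 0:
  858 = 3 · 260 + 78
  260 = 3 · 78 + 26
  78 = 3 · 26 + 0
gcd(858, 260) = 26.
Track Bezout coefficients alongside the remainders: start with r₀ = 858 = a·1 + b·0 (s = 1, t = 0) and r₁ = 260 = a·0 + b·1 (s = 0, t = 1); each new remainder r_{k+1} = r_{k-1} − q_k·r_k inherits s_{k+1} = s_{k-1} − q_k·s_k, t_{k+1} = t_{k-1} − q_k·t_k, so r_k = a·s_k + b·t_k at every step:
  q = 3: r = 78, s = 1 − 3·0 = 1, t = 0 − 3·1 = -3  (check: 858·1 + 260·(-3) = 78)
  q = 3: r = 26, s = 0 − 3·1 = -3, t = 1 − 3·(-3) = 10  (check: 858·(-3) + 260·10 = 26)
The row with r = 26 (the gcd) gives the Bezout coefficients s = -3, t = 10.
Result: 858 · (-3) + 260 · (10) = 26.

gcd(858, 260) = 26; s = -3, t = 10 (check: 858·(-3) + 260·10 = 26).


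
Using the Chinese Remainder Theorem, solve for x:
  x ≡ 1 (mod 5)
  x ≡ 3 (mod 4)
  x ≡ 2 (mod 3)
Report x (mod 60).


Moduli 5, 4, 3 are pairwise coprime; by CRT there is a unique solution modulo M = 5 · 4 · 3 = 60.
Solve pairwise, accumulating the modulus:
  Start with x ≡ 1 (mod 5).
  Combine with x ≡ 3 (mod 4): since gcd(5, 4) = 1, we get a unique residue mod 20.
    Write x = 1 + 5·t and substitute into x ≡ 3 (mod 4): 5·t ≡ 3 − 1 = 2 (mod 4).
    Reduce coefficients mod 4: 1·t ≡ 2 (mod 4).
    So t ≡ 2 (mod 4).
    Then x = 1 + 5·2 = 11, valid modulo lcm(5, 4) = 20: x ≡ 11 (mod 20).
  Combine with x ≡ 2 (mod 3): since gcd(20, 3) = 1, we get a unique residue mod 60.
    Write x = 11 + 20·t and substitute into x ≡ 2 (mod 3): 20·t ≡ 2 − 11 = -9 (mod 3).
    Reduce coefficients mod 3: 2·t ≡ 0 (mod 3).
    The inverse of 2 mod 3 is 2 (since 2·2 = 4 = 1·3 + 1), so t ≡ 2·0 = 0 ≡ 0 (mod 3).
    Then x = 11 + 20·0 = 11, valid modulo lcm(20, 3) = 60: x ≡ 11 (mod 60).
Verify: 11 mod 5 = 1 ✓, 11 mod 4 = 3 ✓, 11 mod 3 = 2 ✓.

x ≡ 11 (mod 60).


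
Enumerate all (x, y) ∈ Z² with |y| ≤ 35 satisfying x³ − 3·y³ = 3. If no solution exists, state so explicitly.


The equation is x³ - 3y³ = 3. For fixed y, x³ = 3·y³ + 3, so a solution requires the RHS to be a perfect cube.
Strategy: iterate y from -35 to 35, compute RHS = 3·y³ + 3, and check whether it is a (positive or negative) perfect cube.
Check small values of y:
  y = 0: RHS = 3 is not a perfect cube.
  y = 1: RHS = 6 is not a perfect cube.
  y = -1: RHS = 0 = (0)³ ⇒ x = 0 works.
  y = 2: RHS = 27 = (3)³ ⇒ x = 3 works.
  y = -2: RHS = -21 is not a perfect cube.
  y = 3: RHS = 84 is not a perfect cube.
  y = -3: RHS = -78 is not a perfect cube.
Continuing the search up to |y| = 35 finds no further solutions beyond those listed.
Collected solutions: (0, -1), (3, 2).

Solutions (with |y| ≤ 35): (0, -1), (3, 2).


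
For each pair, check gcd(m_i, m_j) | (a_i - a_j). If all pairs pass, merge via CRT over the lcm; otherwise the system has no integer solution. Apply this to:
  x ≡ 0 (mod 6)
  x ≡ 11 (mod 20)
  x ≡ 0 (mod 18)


Moduli 6, 20, 18 are not pairwise coprime, so CRT works modulo lcm(m_i) when all pairwise compatibility conditions hold.
Pairwise compatibility: gcd(m_i, m_j) must divide a_i - a_j for every pair.
Merge one congruence at a time:
  Start: x ≡ 0 (mod 6).
  Combine with x ≡ 11 (mod 20): gcd(6, 20) = 2, and 11 - 0 = 11 is NOT divisible by 2.
    ⇒ system is inconsistent (no integer solution).

No solution (the system is inconsistent).


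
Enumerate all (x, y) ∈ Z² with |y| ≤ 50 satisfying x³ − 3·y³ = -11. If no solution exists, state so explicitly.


The equation is x³ - 3y³ = -11. For fixed y, x³ = 3·y³ − 11, so a solution requires the RHS to be a perfect cube.
Strategy: iterate y from -50 to 50, compute RHS = 3·y³ − 11, and check whether it is a (positive or negative) perfect cube.
Check small values of y:
  y = 0: RHS = -11 is not a perfect cube.
  y = 1: RHS = -8 = (-2)³ ⇒ x = -2 works.
  y = -1: RHS = -14 is not a perfect cube.
  y = 2: RHS = 13 is not a perfect cube.
  y = -2: RHS = -35 is not a perfect cube.
  y = 3: RHS = 70 is not a perfect cube.
  y = -3: RHS = -92 is not a perfect cube.
Continuing the search up to |y| = 50 finds no further solutions beyond those listed.
Collected solutions: (-2, 1).

Solutions (with |y| ≤ 50): (-2, 1).


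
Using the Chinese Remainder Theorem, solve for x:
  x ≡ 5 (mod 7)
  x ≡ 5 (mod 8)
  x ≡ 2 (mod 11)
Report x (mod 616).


Moduli 7, 8, 11 are pairwise coprime; by CRT there is a unique solution modulo M = 7 · 8 · 11 = 616.
Solve pairwise, accumulating the modulus:
  Start with x ≡ 5 (mod 7).
  Combine with x ≡ 5 (mod 8): since gcd(7, 8) = 1, we get a unique residue mod 56.
    Write x = 5 + 7·t and substitute into x ≡ 5 (mod 8): 7·t ≡ 5 − 5 = 0 (mod 8).
    The inverse of 7 mod 8 is 7 (since 7·7 = 49 = 6·8 + 1), so t ≡ 7·0 = 0 ≡ 0 (mod 8).
    Then x = 5 + 7·0 = 5, valid modulo lcm(7, 8) = 56: x ≡ 5 (mod 56).
  Combine with x ≡ 2 (mod 11): since gcd(56, 11) = 1, we get a unique residue mod 616.
    Write x = 5 + 56·t and substitute into x ≡ 2 (mod 11): 56·t ≡ 2 − 5 = -3 (mod 11).
    Reduce coefficients mod 11: 1·t ≡ 8 (mod 11).
    So t ≡ 8 (mod 11).
    Then x = 5 + 56·8 = 453, valid modulo lcm(56, 11) = 616: x ≡ 453 (mod 616).
Verify: 453 mod 7 = 5 ✓, 453 mod 8 = 5 ✓, 453 mod 11 = 2 ✓.

x ≡ 453 (mod 616).


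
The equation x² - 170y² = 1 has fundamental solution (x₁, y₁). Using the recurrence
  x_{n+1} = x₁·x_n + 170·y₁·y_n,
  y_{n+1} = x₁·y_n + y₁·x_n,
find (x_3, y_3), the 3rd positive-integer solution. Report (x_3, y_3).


Step 1: Find the fundamental solution (x₁, y₁) of x² - 170y² = 1.
  Expand √170 as a continued fraction. a₀ = ⌊√170⌋ = 13; iterate m_{k+1} = d_k·a_k − m_k, d_{k+1} = (170 − m_{k+1}²)/d_k, a_{k+1} = ⌊(a₀ + m_{k+1})/d_{k+1}⌋ (starting m₀ = 0, d₀ = 1), with convergents p_k = a_k·p_{k-1} + p_{k-2}, q_k = a_k·q_{k-1} + q_{k-2} (p₋₁ = 1, q₋₁ = 0):
  k = 0: a₀ = 13; p₀/q₀ = 13/1; p₀² − 170·q₀² = 169 − 170 = -1.
  k = 1: m = 13, d = 1, a = ⌊(13 + 13)/1⌋ = 26; p/q = (26·13 + 1)/(26·1 + 0) = 339/26; p² − 170·q² = 114921 − 114920 = 1.
  The first convergent with p² − 170·q² = 1 gives the fundamental solution (x₁, y₁) = (339, 26).
Step 2: Apply the recurrence (x_{n+1}, y_{n+1}) = (x₁x_n + 170y₁y_n, x₁y_n + y₁x_n) repeatedly.
  From (x_1, y_1) = (339, 26): x_2 = 339·339 + 170·26·26 = 229841; y_2 = 339·26 + 26·339 = 17628.
  From (x_2, y_2) = (229841, 17628): x_3 = 339·229841 + 170·26·17628 = 155831859; y_3 = 339·17628 + 26·229841 = 11951758.
Step 3: Verify x_3² - 170·y_3² = 24283568279395881 - 24283568279395880 = 1 (should be 1). ✓

(x_1, y_1) = (339, 26); (x_3, y_3) = (155831859, 11951758).


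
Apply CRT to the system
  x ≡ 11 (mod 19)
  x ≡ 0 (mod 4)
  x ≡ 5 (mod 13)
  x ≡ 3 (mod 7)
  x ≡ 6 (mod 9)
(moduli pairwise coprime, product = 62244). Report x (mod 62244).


Product of moduli M = 19 · 4 · 13 · 7 · 9 = 62244.
Merge one congruence at a time:
  Start: x ≡ 11 (mod 19).
  Combine with x ≡ 0 (mod 4); new modulus lcm = 76.
    Write x = 11 + 19·t and substitute into x ≡ 0 (mod 4): 19·t ≡ 0 − 11 = -11 (mod 4).
    Reduce coefficients mod 4: 3·t ≡ 1 (mod 4).
    The inverse of 3 mod 4 is 3 (since 3·3 = 9 = 2·4 + 1), so t ≡ 3·1 = 3 ≡ 3 (mod 4).
    Then x = 11 + 19·3 = 68, valid modulo lcm(19, 4) = 76: x ≡ 68 (mod 76).
  Combine with x ≡ 5 (mod 13); new modulus lcm = 988.
    Write x = 68 + 76·t and substitute into x ≡ 5 (mod 13): 76·t ≡ 5 − 68 = -63 (mod 13).
    Reduce coefficients mod 13: 11·t ≡ 2 (mod 13).
    The inverse of 11 mod 13 is 6 (since 11·6 = 66 = 5·13 + 1), so t ≡ 6·2 = 12 ≡ 12 (mod 13).
    Then x = 68 + 76·12 = 980, valid modulo lcm(76, 13) = 988: x ≡ 980 (mod 988).
  Combine with x ≡ 3 (mod 7); new modulus lcm = 6916.
    Write x = 980 + 988·t and substitute into x ≡ 3 (mod 7): 988·t ≡ 3 − 980 = -977 (mod 7).
    Reduce coefficients mod 7: 1·t ≡ 3 (mod 7).
    So t ≡ 3 (mod 7).
    Then x = 980 + 988·3 = 3944, valid modulo lcm(988, 7) = 6916: x ≡ 3944 (mod 6916).
  Combine with x ≡ 6 (mod 9); new modulus lcm = 62244.
    Write x = 3944 + 6916·t and substitute into x ≡ 6 (mod 9): 6916·t ≡ 6 − 3944 = -3938 (mod 9).
    Reduce coefficients mod 9: 4·t ≡ 4 (mod 9).
    The inverse of 4 mod 9 is 7 (since 4·7 = 28 = 3·9 + 1), so t ≡ 7·4 = 28 ≡ 1 (mod 9).
    Then x = 3944 + 6916·1 = 10860, valid modulo lcm(6916, 9) = 62244: x ≡ 10860 (mod 62244).
Verify against each original: 10860 mod 19 = 11, 10860 mod 4 = 0, 10860 mod 13 = 5, 10860 mod 7 = 3, 10860 mod 9 = 6.

x ≡ 10860 (mod 62244).


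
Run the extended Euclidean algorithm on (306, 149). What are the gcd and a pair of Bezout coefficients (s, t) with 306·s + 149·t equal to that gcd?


Euclidean algorithm on (306, 149) — divide until remainder is 0:
  306 = 2 · 149 + 8
  149 = 18 · 8 + 5
  8 = 1 · 5 + 3
  5 = 1 · 3 + 2
  3 = 1 · 2 + 1
  2 = 2 · 1 + 0
gcd(306, 149) = 1.
Track Bezout coefficients alongside the remainders: start with r₀ = 306 = a·1 + b·0 (s = 1, t = 0) and r₁ = 149 = a·0 + b·1 (s = 0, t = 1); each new remainder r_{k+1} = r_{k-1} − q_k·r_k inherits s_{k+1} = s_{k-1} − q_k·s_k, t_{k+1} = t_{k-1} − q_k·t_k, so r_k = a·s_k + b·t_k at every step:
  q = 2: r = 8, s = 1 − 2·0 = 1, t = 0 − 2·1 = -2  (check: 306·1 + 149·(-2) = 8)
  q = 18: r = 5, s = 0 − 18·1 = -18, t = 1 − 18·(-2) = 37  (check: 306·(-18) + 149·37 = 5)
  q = 1: r = 3, s = 1 − 1·(-18) = 19, t = -2 − 1·37 = -39  (check: 306·19 + 149·(-39) = 3)
  q = 1: r = 2, s = -18 − 1·19 = -37, t = 37 − 1·(-39) = 76  (check: 306·(-37) + 149·76 = 2)
  q = 1: r = 1, s = 19 − 1·(-37) = 56, t = -39 − 1·76 = -115  (check: 306·56 + 149·(-115) = 1)
The row with r = 1 (the gcd) gives the Bezout coefficients s = 56, t = -115.
Result: 306 · (56) + 149 · (-115) = 1.

gcd(306, 149) = 1; s = 56, t = -115 (check: 306·56 + 149·(-115) = 1).


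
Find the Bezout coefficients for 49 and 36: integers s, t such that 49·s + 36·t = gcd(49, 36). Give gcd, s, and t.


Euclidean algorithm on (49, 36) — divide until remainder is 0:
  49 = 1 · 36 + 13
  36 = 2 · 13 + 10
  13 = 1 · 10 + 3
  10 = 3 · 3 + 1
  3 = 3 · 1 + 0
gcd(49, 36) = 1.
Track Bezout coefficients alongside the remainders: start with r₀ = 49 = a·1 + b·0 (s = 1, t = 0) and r₁ = 36 = a·0 + b·1 (s = 0, t = 1); each new remainder r_{k+1} = r_{k-1} − q_k·r_k inherits s_{k+1} = s_{k-1} − q_k·s_k, t_{k+1} = t_{k-1} − q_k·t_k, so r_k = a·s_k + b·t_k at every step:
  q = 1: r = 13, s = 1 − 1·0 = 1, t = 0 − 1·1 = -1  (check: 49·1 + 36·(-1) = 13)
  q = 2: r = 10, s = 0 − 2·1 = -2, t = 1 − 2·(-1) = 3  (check: 49·(-2) + 36·3 = 10)
  q = 1: r = 3, s = 1 − 1·(-2) = 3, t = -1 − 1·3 = -4  (check: 49·3 + 36·(-4) = 3)
  q = 3: r = 1, s = -2 − 3·3 = -11, t = 3 − 3·(-4) = 15  (check: 49·(-11) + 36·15 = 1)
The row with r = 1 (the gcd) gives the Bezout coefficients s = -11, t = 15.
Result: 49 · (-11) + 36 · (15) = 1.

gcd(49, 36) = 1; s = -11, t = 15 (check: 49·(-11) + 36·15 = 1).


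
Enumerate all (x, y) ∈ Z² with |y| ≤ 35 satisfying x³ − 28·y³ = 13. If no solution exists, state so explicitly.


The equation is x³ - 28y³ = 13. For fixed y, x³ = 28·y³ + 13, so a solution requires the RHS to be a perfect cube.
Strategy: iterate y from -35 to 35, compute RHS = 28·y³ + 13, and check whether it is a (positive or negative) perfect cube.
Check small values of y:
  y = 0: RHS = 13 is not a perfect cube.
  y = 1: RHS = 41 is not a perfect cube.
  y = -1: RHS = -15 is not a perfect cube.
  y = 2: RHS = 237 is not a perfect cube.
  y = -2: RHS = -211 is not a perfect cube.
  y = 3: RHS = 769 is not a perfect cube.
  y = -3: RHS = -743 is not a perfect cube.
Continuing the search up to |y| = 35 finds no solutions either.
No (x, y) in the scanned range satisfies the equation.

No integer solutions with |y| ≤ 35.


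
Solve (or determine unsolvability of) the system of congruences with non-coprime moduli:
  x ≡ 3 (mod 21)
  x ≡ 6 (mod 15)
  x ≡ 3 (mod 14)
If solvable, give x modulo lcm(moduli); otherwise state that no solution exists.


Moduli 21, 15, 14 are not pairwise coprime, so CRT works modulo lcm(m_i) when all pairwise compatibility conditions hold.
Pairwise compatibility: gcd(m_i, m_j) must divide a_i - a_j for every pair.
Merge one congruence at a time:
  Start: x ≡ 3 (mod 21).
  Combine with x ≡ 6 (mod 15): gcd(21, 15) = 3; 6 - 3 = 3, which IS divisible by 3, so compatible.
    Write x = 3 + 21·t and substitute into x ≡ 6 (mod 15): 21·t ≡ 6 − 3 = 3 (mod 15).
    Divide the congruence (and modulus) by g = 3: 7·t ≡ 1 (mod 5).
    Reduce coefficients mod 5: 2·t ≡ 1 (mod 5).
    The inverse of 2 mod 5 is 3 (since 2·3 = 6 = 1·5 + 1), so t ≡ 3·1 = 3 ≡ 3 (mod 5).
    Then x = 3 + 21·3 = 66, valid modulo lcm(21, 15) = 105: x ≡ 66 (mod 105).
  Combine with x ≡ 3 (mod 14): gcd(105, 14) = 7; 3 - 66 = -63, which IS divisible by 7, so compatible.
    Write x = 66 + 105·t and substitute into x ≡ 3 (mod 14): 105·t ≡ 3 − 66 = -63 (mod 14).
    Divide the congruence (and modulus) by g = 7: 15·t ≡ -9 (mod 2).
    Reduce coefficients mod 2: 1·t ≡ 1 (mod 2).
    So t ≡ 1 (mod 2).
    Then x = 66 + 105·1 = 171, valid modulo lcm(105, 14) = 210: x ≡ 171 (mod 210).
Verify: 171 mod 21 = 3, 171 mod 15 = 6, 171 mod 14 = 3.

x ≡ 171 (mod 210).


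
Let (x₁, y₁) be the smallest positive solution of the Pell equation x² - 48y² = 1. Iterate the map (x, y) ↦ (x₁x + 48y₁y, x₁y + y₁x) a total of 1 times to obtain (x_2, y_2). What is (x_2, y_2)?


Step 1: Find the fundamental solution (x₁, y₁) of x² - 48y² = 1.
  Expand √48 as a continued fraction. a₀ = ⌊√48⌋ = 6; iterate m_{k+1} = d_k·a_k − m_k, d_{k+1} = (48 − m_{k+1}²)/d_k, a_{k+1} = ⌊(a₀ + m_{k+1})/d_{k+1}⌋ (starting m₀ = 0, d₀ = 1), with convergents p_k = a_k·p_{k-1} + p_{k-2}, q_k = a_k·q_{k-1} + q_{k-2} (p₋₁ = 1, q₋₁ = 0):
  k = 0: a₀ = 6; p₀/q₀ = 6/1; p₀² − 48·q₀² = 36 − 48 = -12.
  k = 1: m = 6, d = 12, a = ⌊(6 + 6)/12⌋ = 1; p/q = (1·6 + 1)/(1·1 + 0) = 7/1; p² − 48·q² = 49 − 48 = 1.
  The first convergent with p² − 48·q² = 1 gives the fundamental solution (x₁, y₁) = (7, 1).
Step 2: Apply the recurrence (x_{n+1}, y_{n+1}) = (x₁x_n + 48y₁y_n, x₁y_n + y₁x_n) repeatedly.
  From (x_1, y_1) = (7, 1): x_2 = 7·7 + 48·1·1 = 97; y_2 = 7·1 + 1·7 = 14.
Step 3: Verify x_2² - 48·y_2² = 9409 - 9408 = 1 (should be 1). ✓

(x_1, y_1) = (7, 1); (x_2, y_2) = (97, 14).


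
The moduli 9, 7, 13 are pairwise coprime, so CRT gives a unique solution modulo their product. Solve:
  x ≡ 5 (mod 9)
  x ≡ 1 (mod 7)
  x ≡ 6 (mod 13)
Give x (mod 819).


Moduli 9, 7, 13 are pairwise coprime; by CRT there is a unique solution modulo M = 9 · 7 · 13 = 819.
Solve pairwise, accumulating the modulus:
  Start with x ≡ 5 (mod 9).
  Combine with x ≡ 1 (mod 7): since gcd(9, 7) = 1, we get a unique residue mod 63.
    Write x = 5 + 9·t and substitute into x ≡ 1 (mod 7): 9·t ≡ 1 − 5 = -4 (mod 7).
    Reduce coefficients mod 7: 2·t ≡ 3 (mod 7).
    The inverse of 2 mod 7 is 4 (since 2·4 = 8 = 1·7 + 1), so t ≡ 4·3 = 12 ≡ 5 (mod 7).
    Then x = 5 + 9·5 = 50, valid modulo lcm(9, 7) = 63: x ≡ 50 (mod 63).
  Combine with x ≡ 6 (mod 13): since gcd(63, 13) = 1, we get a unique residue mod 819.
    Write x = 50 + 63·t and substitute into x ≡ 6 (mod 13): 63·t ≡ 6 − 50 = -44 (mod 13).
    Reduce coefficients mod 13: 11·t ≡ 8 (mod 13).
    The inverse of 11 mod 13 is 6 (since 11·6 = 66 = 5·13 + 1), so t ≡ 6·8 = 48 ≡ 9 (mod 13).
    Then x = 50 + 63·9 = 617, valid modulo lcm(63, 13) = 819: x ≡ 617 (mod 819).
Verify: 617 mod 9 = 5 ✓, 617 mod 7 = 1 ✓, 617 mod 13 = 6 ✓.

x ≡ 617 (mod 819).


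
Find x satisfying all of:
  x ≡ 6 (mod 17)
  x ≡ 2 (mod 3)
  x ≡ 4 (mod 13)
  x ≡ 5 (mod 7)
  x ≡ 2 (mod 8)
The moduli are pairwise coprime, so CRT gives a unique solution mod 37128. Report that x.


Product of moduli M = 17 · 3 · 13 · 7 · 8 = 37128.
Merge one congruence at a time:
  Start: x ≡ 6 (mod 17).
  Combine with x ≡ 2 (mod 3); new modulus lcm = 51.
    Write x = 6 + 17·t and substitute into x ≡ 2 (mod 3): 17·t ≡ 2 − 6 = -4 (mod 3).
    Reduce coefficients mod 3: 2·t ≡ 2 (mod 3).
    The inverse of 2 mod 3 is 2 (since 2·2 = 4 = 1·3 + 1), so t ≡ 2·2 = 4 ≡ 1 (mod 3).
    Then x = 6 + 17·1 = 23, valid modulo lcm(17, 3) = 51: x ≡ 23 (mod 51).
  Combine with x ≡ 4 (mod 13); new modulus lcm = 663.
    Write x = 23 + 51·t and substitute into x ≡ 4 (mod 13): 51·t ≡ 4 − 23 = -19 (mod 13).
    Reduce coefficients mod 13: 12·t ≡ 7 (mod 13).
    The inverse of 12 mod 13 is 12 (since 12·12 = 144 = 11·13 + 1), so t ≡ 12·7 = 84 ≡ 6 (mod 13).
    Then x = 23 + 51·6 = 329, valid modulo lcm(51, 13) = 663: x ≡ 329 (mod 663).
  Combine with x ≡ 5 (mod 7); new modulus lcm = 4641.
    Write x = 329 + 663·t and substitute into x ≡ 5 (mod 7): 663·t ≡ 5 − 329 = -324 (mod 7).
    Reduce coefficients mod 7: 5·t ≡ 5 (mod 7).
    The inverse of 5 mod 7 is 3 (since 5·3 = 15 = 2·7 + 1), so t ≡ 3·5 = 15 ≡ 1 (mod 7).
    Then x = 329 + 663·1 = 992, valid modulo lcm(663, 7) = 4641: x ≡ 992 (mod 4641).
  Combine with x ≡ 2 (mod 8); new modulus lcm = 37128.
    Write x = 992 + 4641·t and substitute into x ≡ 2 (mod 8): 4641·t ≡ 2 − 992 = -990 (mod 8).
    Reduce coefficients mod 8: 1·t ≡ 2 (mod 8).
    So t ≡ 2 (mod 8).
    Then x = 992 + 4641·2 = 10274, valid modulo lcm(4641, 8) = 37128: x ≡ 10274 (mod 37128).
Verify against each original: 10274 mod 17 = 6, 10274 mod 3 = 2, 10274 mod 13 = 4, 10274 mod 7 = 5, 10274 mod 8 = 2.

x ≡ 10274 (mod 37128).


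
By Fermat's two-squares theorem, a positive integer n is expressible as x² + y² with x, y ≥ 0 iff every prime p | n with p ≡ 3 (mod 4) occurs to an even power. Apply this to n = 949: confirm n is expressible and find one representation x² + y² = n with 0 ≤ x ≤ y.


Step 1: Factor n = 949 = 13 · 73.
Step 2: Check the mod-4 condition on each prime factor: 13 ≡ 1 (mod 4), exponent 1; 73 ≡ 1 (mod 4), exponent 1.
All primes ≡ 3 (mod 4) appear to even exponent (or don't appear), so by the two-squares theorem n IS expressible as a sum of two squares.
Step 3: Build a representation. Here n = 13 · 73 is a product of primes ≡ 1 (mod 4). Each prime p ≡ 1 (mod 4) is itself a sum of two squares; find a² by testing p − a² for a perfect square:
  13: 13 − 1² = 12, 13 − 2² = 9 = 3² ⇒ 13 = 2² + 3².
  73: 73 − 1² = 72, 73 − 2² = 69, 73 − 3² = 64 = 8² ⇒ 73 = 3² + 8².
  Combine using the Brahmagupta–Fibonacci identity (a² + b²)(c² + d²) = (ac − bd)² + (ad + bc)² = (ac + bd)² + (ad − bc)²:
  13 · 73 = 949: from (2² + 3²)(3² + 8²), take (2·3 − 3·8, 2·8 + 3·3) = (6 − 24, 16 + 9) = (-18, 25); dropping signs (only squares matter) gives (18, 25); check 18² + 25² = 324 + 625 = 949 ✓.
Step 4: Order so x ≤ y and verify: 18² + 25² = 324 + 625 = 949 = n. ✓

n = 949 = 18² + 25² (one valid representation with x ≤ y).


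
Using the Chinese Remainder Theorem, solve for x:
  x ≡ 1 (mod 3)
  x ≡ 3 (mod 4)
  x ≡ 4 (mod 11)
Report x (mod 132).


Moduli 3, 4, 11 are pairwise coprime; by CRT there is a unique solution modulo M = 3 · 4 · 11 = 132.
Solve pairwise, accumulating the modulus:
  Start with x ≡ 1 (mod 3).
  Combine with x ≡ 3 (mod 4): since gcd(3, 4) = 1, we get a unique residue mod 12.
    Write x = 1 + 3·t and substitute into x ≡ 3 (mod 4): 3·t ≡ 3 − 1 = 2 (mod 4).
    The inverse of 3 mod 4 is 3 (since 3·3 = 9 = 2·4 + 1), so t ≡ 3·2 = 6 ≡ 2 (mod 4).
    Then x = 1 + 3·2 = 7, valid modulo lcm(3, 4) = 12: x ≡ 7 (mod 12).
  Combine with x ≡ 4 (mod 11): since gcd(12, 11) = 1, we get a unique residue mod 132.
    Write x = 7 + 12·t and substitute into x ≡ 4 (mod 11): 12·t ≡ 4 − 7 = -3 (mod 11).
    Reduce coefficients mod 11: 1·t ≡ 8 (mod 11).
    So t ≡ 8 (mod 11).
    Then x = 7 + 12·8 = 103, valid modulo lcm(12, 11) = 132: x ≡ 103 (mod 132).
Verify: 103 mod 3 = 1 ✓, 103 mod 4 = 3 ✓, 103 mod 11 = 4 ✓.

x ≡ 103 (mod 132).


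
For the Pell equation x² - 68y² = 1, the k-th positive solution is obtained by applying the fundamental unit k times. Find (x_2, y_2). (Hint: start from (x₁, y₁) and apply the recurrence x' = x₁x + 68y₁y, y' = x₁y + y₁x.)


Step 1: Find the fundamental solution (x₁, y₁) of x² - 68y² = 1.
  Expand √68 as a continued fraction. a₀ = ⌊√68⌋ = 8; iterate m_{k+1} = d_k·a_k − m_k, d_{k+1} = (68 − m_{k+1}²)/d_k, a_{k+1} = ⌊(a₀ + m_{k+1})/d_{k+1}⌋ (starting m₀ = 0, d₀ = 1), with convergents p_k = a_k·p_{k-1} + p_{k-2}, q_k = a_k·q_{k-1} + q_{k-2} (p₋₁ = 1, q₋₁ = 0):
  k = 0: a₀ = 8; p₀/q₀ = 8/1; p₀² − 68·q₀² = 64 − 68 = -4.
  k = 1: m = 8, d = 4, a = ⌊(8 + 8)/4⌋ = 4; p/q = (4·8 + 1)/(4·1 + 0) = 33/4; p² − 68·q² = 1089 − 1088 = 1.
  The first convergent with p² − 68·q² = 1 gives the fundamental solution (x₁, y₁) = (33, 4).
Step 2: Apply the recurrence (x_{n+1}, y_{n+1}) = (x₁x_n + 68y₁y_n, x₁y_n + y₁x_n) repeatedly.
  From (x_1, y_1) = (33, 4): x_2 = 33·33 + 68·4·4 = 2177; y_2 = 33·4 + 4·33 = 264.
Step 3: Verify x_2² - 68·y_2² = 4739329 - 4739328 = 1 (should be 1). ✓

(x_1, y_1) = (33, 4); (x_2, y_2) = (2177, 264).


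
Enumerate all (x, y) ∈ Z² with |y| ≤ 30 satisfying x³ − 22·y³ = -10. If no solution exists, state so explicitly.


The equation is x³ - 22y³ = -10. For fixed y, x³ = 22·y³ − 10, so a solution requires the RHS to be a perfect cube.
Strategy: iterate y from -30 to 30, compute RHS = 22·y³ − 10, and check whether it is a (positive or negative) perfect cube.
Check small values of y:
  y = 0: RHS = -10 is not a perfect cube.
  y = 1: RHS = 12 is not a perfect cube.
  y = -1: RHS = -32 is not a perfect cube.
  y = 2: RHS = 166 is not a perfect cube.
  y = -2: RHS = -186 is not a perfect cube.
  y = 3: RHS = 584 is not a perfect cube.
  y = -3: RHS = -604 is not a perfect cube.
Continuing the search up to |y| = 30 finds no solutions either.
No (x, y) in the scanned range satisfies the equation.

No integer solutions with |y| ≤ 30.


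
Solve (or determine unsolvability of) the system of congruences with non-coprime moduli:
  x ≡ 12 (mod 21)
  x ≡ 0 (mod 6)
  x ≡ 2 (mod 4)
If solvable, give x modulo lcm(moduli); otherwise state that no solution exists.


Moduli 21, 6, 4 are not pairwise coprime, so CRT works modulo lcm(m_i) when all pairwise compatibility conditions hold.
Pairwise compatibility: gcd(m_i, m_j) must divide a_i - a_j for every pair.
Merge one congruence at a time:
  Start: x ≡ 12 (mod 21).
  Combine with x ≡ 0 (mod 6): gcd(21, 6) = 3; 0 - 12 = -12, which IS divisible by 3, so compatible.
    Write x = 12 + 21·t and substitute into x ≡ 0 (mod 6): 21·t ≡ 0 − 12 = -12 (mod 6).
    Divide the congruence (and modulus) by g = 3: 7·t ≡ -4 (mod 2).
    Reduce coefficients mod 2: 1·t ≡ 0 (mod 2).
    So t ≡ 0 (mod 2).
    Then x = 12 + 21·0 = 12, valid modulo lcm(21, 6) = 42: x ≡ 12 (mod 42).
  Combine with x ≡ 2 (mod 4): gcd(42, 4) = 2; 2 - 12 = -10, which IS divisible by 2, so compatible.
    Write x = 12 + 42·t and substitute into x ≡ 2 (mod 4): 42·t ≡ 2 − 12 = -10 (mod 4).
    Divide the congruence (and modulus) by g = 2: 21·t ≡ -5 (mod 2).
    Reduce coefficients mod 2: 1·t ≡ 1 (mod 2).
    So t ≡ 1 (mod 2).
    Then x = 12 + 42·1 = 54, valid modulo lcm(42, 4) = 84: x ≡ 54 (mod 84).
Verify: 54 mod 21 = 12, 54 mod 6 = 0, 54 mod 4 = 2.

x ≡ 54 (mod 84).


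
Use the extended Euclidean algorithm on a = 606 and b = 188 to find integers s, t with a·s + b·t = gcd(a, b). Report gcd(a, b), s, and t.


Euclidean algorithm on (606, 188) — divide until remainder is 0:
  606 = 3 · 188 + 42
  188 = 4 · 42 + 20
  42 = 2 · 20 + 2
  20 = 10 · 2 + 0
gcd(606, 188) = 2.
Track Bezout coefficients alongside the remainders: start with r₀ = 606 = a·1 + b·0 (s = 1, t = 0) and r₁ = 188 = a·0 + b·1 (s = 0, t = 1); each new remainder r_{k+1} = r_{k-1} − q_k·r_k inherits s_{k+1} = s_{k-1} − q_k·s_k, t_{k+1} = t_{k-1} − q_k·t_k, so r_k = a·s_k + b·t_k at every step:
  q = 3: r = 42, s = 1 − 3·0 = 1, t = 0 − 3·1 = -3  (check: 606·1 + 188·(-3) = 42)
  q = 4: r = 20, s = 0 − 4·1 = -4, t = 1 − 4·(-3) = 13  (check: 606·(-4) + 188·13 = 20)
  q = 2: r = 2, s = 1 − 2·(-4) = 9, t = -3 − 2·13 = -29  (check: 606·9 + 188·(-29) = 2)
The row with r = 2 (the gcd) gives the Bezout coefficients s = 9, t = -29.
Result: 606 · (9) + 188 · (-29) = 2.

gcd(606, 188) = 2; s = 9, t = -29 (check: 606·9 + 188·(-29) = 2).


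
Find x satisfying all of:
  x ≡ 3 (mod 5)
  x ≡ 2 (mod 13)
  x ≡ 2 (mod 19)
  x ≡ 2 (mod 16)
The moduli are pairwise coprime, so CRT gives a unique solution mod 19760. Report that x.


Product of moduli M = 5 · 13 · 19 · 16 = 19760.
Merge one congruence at a time:
  Start: x ≡ 3 (mod 5).
  Combine with x ≡ 2 (mod 13); new modulus lcm = 65.
    Write x = 3 + 5·t and substitute into x ≡ 2 (mod 13): 5·t ≡ 2 − 3 = -1 (mod 13).
    Reduce coefficients mod 13: 5·t ≡ 12 (mod 13).
    The inverse of 5 mod 13 is 8 (since 5·8 = 40 = 3·13 + 1), so t ≡ 8·12 = 96 ≡ 5 (mod 13).
    Then x = 3 + 5·5 = 28, valid modulo lcm(5, 13) = 65: x ≡ 28 (mod 65).
  Combine with x ≡ 2 (mod 19); new modulus lcm = 1235.
    Write x = 28 + 65·t and substitute into x ≡ 2 (mod 19): 65·t ≡ 2 − 28 = -26 (mod 19).
    Reduce coefficients mod 19: 8·t ≡ 12 (mod 19).
    The inverse of 8 mod 19 is 12 (since 8·12 = 96 = 5·19 + 1), so t ≡ 12·12 = 144 ≡ 11 (mod 19).
    Then x = 28 + 65·11 = 743, valid modulo lcm(65, 19) = 1235: x ≡ 743 (mod 1235).
  Combine with x ≡ 2 (mod 16); new modulus lcm = 19760.
    Write x = 743 + 1235·t and substitute into x ≡ 2 (mod 16): 1235·t ≡ 2 − 743 = -741 (mod 16).
    Reduce coefficients mod 16: 3·t ≡ 11 (mod 16).
    The inverse of 3 mod 16 is 11 (since 3·11 = 33 = 2·16 + 1), so t ≡ 11·11 = 121 ≡ 9 (mod 16).
    Then x = 743 + 1235·9 = 11858, valid modulo lcm(1235, 16) = 19760: x ≡ 11858 (mod 19760).
Verify against each original: 11858 mod 5 = 3, 11858 mod 13 = 2, 11858 mod 19 = 2, 11858 mod 16 = 2.

x ≡ 11858 (mod 19760).


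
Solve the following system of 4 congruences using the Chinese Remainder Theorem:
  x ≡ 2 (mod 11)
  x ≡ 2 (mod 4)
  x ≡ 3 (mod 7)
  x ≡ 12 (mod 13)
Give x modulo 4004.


Product of moduli M = 11 · 4 · 7 · 13 = 4004.
Merge one congruence at a time:
  Start: x ≡ 2 (mod 11).
  Combine with x ≡ 2 (mod 4); new modulus lcm = 44.
    Write x = 2 + 11·t and substitute into x ≡ 2 (mod 4): 11·t ≡ 2 − 2 = 0 (mod 4).
    Reduce coefficients mod 4: 3·t ≡ 0 (mod 4).
    The inverse of 3 mod 4 is 3 (since 3·3 = 9 = 2·4 + 1), so t ≡ 3·0 = 0 ≡ 0 (mod 4).
    Then x = 2 + 11·0 = 2, valid modulo lcm(11, 4) = 44: x ≡ 2 (mod 44).
  Combine with x ≡ 3 (mod 7); new modulus lcm = 308.
    Write x = 2 + 44·t and substitute into x ≡ 3 (mod 7): 44·t ≡ 3 − 2 = 1 (mod 7).
    Reduce coefficients mod 7: 2·t ≡ 1 (mod 7).
    The inverse of 2 mod 7 is 4 (since 2·4 = 8 = 1·7 + 1), so t ≡ 4·1 = 4 ≡ 4 (mod 7).
    Then x = 2 + 44·4 = 178, valid modulo lcm(44, 7) = 308: x ≡ 178 (mod 308).
  Combine with x ≡ 12 (mod 13); new modulus lcm = 4004.
    Write x = 178 + 308·t and substitute into x ≡ 12 (mod 13): 308·t ≡ 12 − 178 = -166 (mod 13).
    Reduce coefficients mod 13: 9·t ≡ 3 (mod 13).
    The inverse of 9 mod 13 is 3 (since 9·3 = 27 = 2·13 + 1), so t ≡ 3·3 = 9 ≡ 9 (mod 13).
    Then x = 178 + 308·9 = 2950, valid modulo lcm(308, 13) = 4004: x ≡ 2950 (mod 4004).
Verify against each original: 2950 mod 11 = 2, 2950 mod 4 = 2, 2950 mod 7 = 3, 2950 mod 13 = 12.

x ≡ 2950 (mod 4004).


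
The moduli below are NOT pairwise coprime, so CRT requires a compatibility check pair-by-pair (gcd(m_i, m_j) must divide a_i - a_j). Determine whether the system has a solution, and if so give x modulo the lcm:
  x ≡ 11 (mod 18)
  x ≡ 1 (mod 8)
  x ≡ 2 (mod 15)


Moduli 18, 8, 15 are not pairwise coprime, so CRT works modulo lcm(m_i) when all pairwise compatibility conditions hold.
Pairwise compatibility: gcd(m_i, m_j) must divide a_i - a_j for every pair.
Merge one congruence at a time:
  Start: x ≡ 11 (mod 18).
  Combine with x ≡ 1 (mod 8): gcd(18, 8) = 2; 1 - 11 = -10, which IS divisible by 2, so compatible.
    Write x = 11 + 18·t and substitute into x ≡ 1 (mod 8): 18·t ≡ 1 − 11 = -10 (mod 8).
    Divide the congruence (and modulus) by g = 2: 9·t ≡ -5 (mod 4).
    Reduce coefficients mod 4: 1·t ≡ 3 (mod 4).
    So t ≡ 3 (mod 4).
    Then x = 11 + 18·3 = 65, valid modulo lcm(18, 8) = 72: x ≡ 65 (mod 72).
  Combine with x ≡ 2 (mod 15): gcd(72, 15) = 3; 2 - 65 = -63, which IS divisible by 3, so compatible.
    Write x = 65 + 72·t and substitute into x ≡ 2 (mod 15): 72·t ≡ 2 − 65 = -63 (mod 15).
    Divide the congruence (and modulus) by g = 3: 24·t ≡ -21 (mod 5).
    Reduce coefficients mod 5: 4·t ≡ 4 (mod 5).
    The inverse of 4 mod 5 is 4 (since 4·4 = 16 = 3·5 + 1), so t ≡ 4·4 = 16 ≡ 1 (mod 5).
    Then x = 65 + 72·1 = 137, valid modulo lcm(72, 15) = 360: x ≡ 137 (mod 360).
Verify: 137 mod 18 = 11, 137 mod 8 = 1, 137 mod 15 = 2.

x ≡ 137 (mod 360).


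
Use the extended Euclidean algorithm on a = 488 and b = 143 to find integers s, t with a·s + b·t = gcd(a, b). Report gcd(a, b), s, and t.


Euclidean algorithm on (488, 143) — divide until remainder is 0:
  488 = 3 · 143 + 59
  143 = 2 · 59 + 25
  59 = 2 · 25 + 9
  25 = 2 · 9 + 7
  9 = 1 · 7 + 2
  7 = 3 · 2 + 1
  2 = 2 · 1 + 0
gcd(488, 143) = 1.
Track Bezout coefficients alongside the remainders: start with r₀ = 488 = a·1 + b·0 (s = 1, t = 0) and r₁ = 143 = a·0 + b·1 (s = 0, t = 1); each new remainder r_{k+1} = r_{k-1} − q_k·r_k inherits s_{k+1} = s_{k-1} − q_k·s_k, t_{k+1} = t_{k-1} − q_k·t_k, so r_k = a·s_k + b·t_k at every step:
  q = 3: r = 59, s = 1 − 3·0 = 1, t = 0 − 3·1 = -3  (check: 488·1 + 143·(-3) = 59)
  q = 2: r = 25, s = 0 − 2·1 = -2, t = 1 − 2·(-3) = 7  (check: 488·(-2) + 143·7 = 25)
  q = 2: r = 9, s = 1 − 2·(-2) = 5, t = -3 − 2·7 = -17  (check: 488·5 + 143·(-17) = 9)
  q = 2: r = 7, s = -2 − 2·5 = -12, t = 7 − 2·(-17) = 41  (check: 488·(-12) + 143·41 = 7)
  q = 1: r = 2, s = 5 − 1·(-12) = 17, t = -17 − 1·41 = -58  (check: 488·17 + 143·(-58) = 2)
  q = 3: r = 1, s = -12 − 3·17 = -63, t = 41 − 3·(-58) = 215  (check: 488·(-63) + 143·215 = 1)
The row with r = 1 (the gcd) gives the Bezout coefficients s = -63, t = 215.
Result: 488 · (-63) + 143 · (215) = 1.

gcd(488, 143) = 1; s = -63, t = 215 (check: 488·(-63) + 143·215 = 1).


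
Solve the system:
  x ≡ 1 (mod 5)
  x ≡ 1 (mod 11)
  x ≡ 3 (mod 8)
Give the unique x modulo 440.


Moduli 5, 11, 8 are pairwise coprime; by CRT there is a unique solution modulo M = 5 · 11 · 8 = 440.
Solve pairwise, accumulating the modulus:
  Start with x ≡ 1 (mod 5).
  Combine with x ≡ 1 (mod 11): since gcd(5, 11) = 1, we get a unique residue mod 55.
    Write x = 1 + 5·t and substitute into x ≡ 1 (mod 11): 5·t ≡ 1 − 1 = 0 (mod 11).
    The inverse of 5 mod 11 is 9 (since 5·9 = 45 = 4·11 + 1), so t ≡ 9·0 = 0 ≡ 0 (mod 11).
    Then x = 1 + 5·0 = 1, valid modulo lcm(5, 11) = 55: x ≡ 1 (mod 55).
  Combine with x ≡ 3 (mod 8): since gcd(55, 8) = 1, we get a unique residue mod 440.
    Write x = 1 + 55·t and substitute into x ≡ 3 (mod 8): 55·t ≡ 3 − 1 = 2 (mod 8).
    Reduce coefficients mod 8: 7·t ≡ 2 (mod 8).
    The inverse of 7 mod 8 is 7 (since 7·7 = 49 = 6·8 + 1), so t ≡ 7·2 = 14 ≡ 6 (mod 8).
    Then x = 1 + 55·6 = 331, valid modulo lcm(55, 8) = 440: x ≡ 331 (mod 440).
Verify: 331 mod 5 = 1 ✓, 331 mod 11 = 1 ✓, 331 mod 8 = 3 ✓.

x ≡ 331 (mod 440).


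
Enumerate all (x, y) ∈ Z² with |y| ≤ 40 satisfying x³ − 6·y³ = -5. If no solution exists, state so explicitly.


The equation is x³ - 6y³ = -5. For fixed y, x³ = 6·y³ − 5, so a solution requires the RHS to be a perfect cube.
Strategy: iterate y from -40 to 40, compute RHS = 6·y³ − 5, and check whether it is a (positive or negative) perfect cube.
Check small values of y:
  y = 0: RHS = -5 is not a perfect cube.
  y = 1: RHS = 1 = (1)³ ⇒ x = 1 works.
  y = -1: RHS = -11 is not a perfect cube.
  y = 2: RHS = 43 is not a perfect cube.
  y = -2: RHS = -53 is not a perfect cube.
  y = 3: RHS = 157 is not a perfect cube.
  y = -3: RHS = -167 is not a perfect cube.
Continuing the search up to |y| = 40 finds no further solutions beyond those listed.
Collected solutions: (1, 1).

Solutions (with |y| ≤ 40): (1, 1).


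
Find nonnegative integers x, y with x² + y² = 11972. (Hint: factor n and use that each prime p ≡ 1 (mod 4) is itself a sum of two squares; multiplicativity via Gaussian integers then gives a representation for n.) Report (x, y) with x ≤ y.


Step 1: Factor n = 11972 = 2^2 · 41 · 73.
Step 2: Check the mod-4 condition on each prime factor: 2 = 2 (special); 41 ≡ 1 (mod 4), exponent 1; 73 ≡ 1 (mod 4), exponent 1.
All primes ≡ 3 (mod 4) appear to even exponent (or don't appear), so by the two-squares theorem n IS expressible as a sum of two squares.
Step 3: Build a representation. Group n = k² · m with k = 2 and m = 41 · 73 = 2993 (a product of primes ≡ 1 (mod 4)); a representation of m scales to one of n via (k·x)² + (k·y)² = k²(x² + y²). Each prime p ≡ 1 (mod 4) is itself a sum of two squares; find a² by testing p − a² for a perfect square:
  41: 41 − 1² = 40, 41 − 2² = 37, 41 − 3² = 32, 41 − 4² = 25 = 5² ⇒ 41 = 4² + 5².
  73: 73 − 1² = 72, 73 − 2² = 69, 73 − 3² = 64 = 8² ⇒ 73 = 3² + 8².
  Combine using the Brahmagupta–Fibonacci identity (a² + b²)(c² + d²) = (ac − bd)² + (ad + bc)² = (ac + bd)² + (ad − bc)²:
  41 · 73 = 2993: from (4² + 5²)(3² + 8²), take (4·3 − 5·8, 4·8 + 5·3) = (12 − 40, 32 + 15) = (-28, 47); dropping signs (only squares matter) gives (28, 47); check 28² + 47² = 784 + 2209 = 2993 ✓.
  Scale by k = 2: (2·28, 2·47) = (56, 94).
Step 4: Order so x ≤ y and verify: 56² + 94² = 3136 + 8836 = 11972 = n. ✓

n = 11972 = 56² + 94² (one valid representation with x ≤ y).
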